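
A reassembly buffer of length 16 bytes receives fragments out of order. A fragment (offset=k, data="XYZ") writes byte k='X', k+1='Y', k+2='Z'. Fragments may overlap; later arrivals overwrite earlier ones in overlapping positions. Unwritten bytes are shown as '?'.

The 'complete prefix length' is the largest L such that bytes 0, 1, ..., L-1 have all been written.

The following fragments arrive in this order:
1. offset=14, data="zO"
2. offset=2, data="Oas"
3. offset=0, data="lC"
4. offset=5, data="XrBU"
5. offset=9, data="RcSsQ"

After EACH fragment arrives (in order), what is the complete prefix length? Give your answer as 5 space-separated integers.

Answer: 0 0 5 9 16

Derivation:
Fragment 1: offset=14 data="zO" -> buffer=??????????????zO -> prefix_len=0
Fragment 2: offset=2 data="Oas" -> buffer=??Oas?????????zO -> prefix_len=0
Fragment 3: offset=0 data="lC" -> buffer=lCOas?????????zO -> prefix_len=5
Fragment 4: offset=5 data="XrBU" -> buffer=lCOasXrBU?????zO -> prefix_len=9
Fragment 5: offset=9 data="RcSsQ" -> buffer=lCOasXrBURcSsQzO -> prefix_len=16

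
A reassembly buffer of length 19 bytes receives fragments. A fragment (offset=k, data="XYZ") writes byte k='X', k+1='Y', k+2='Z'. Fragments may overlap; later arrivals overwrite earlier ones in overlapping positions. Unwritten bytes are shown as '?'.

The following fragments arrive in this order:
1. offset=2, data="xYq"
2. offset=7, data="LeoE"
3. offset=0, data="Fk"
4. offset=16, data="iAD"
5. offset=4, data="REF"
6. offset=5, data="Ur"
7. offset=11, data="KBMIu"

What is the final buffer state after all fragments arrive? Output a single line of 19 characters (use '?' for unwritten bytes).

Fragment 1: offset=2 data="xYq" -> buffer=??xYq??????????????
Fragment 2: offset=7 data="LeoE" -> buffer=??xYq??LeoE????????
Fragment 3: offset=0 data="Fk" -> buffer=FkxYq??LeoE????????
Fragment 4: offset=16 data="iAD" -> buffer=FkxYq??LeoE?????iAD
Fragment 5: offset=4 data="REF" -> buffer=FkxYREFLeoE?????iAD
Fragment 6: offset=5 data="Ur" -> buffer=FkxYRUrLeoE?????iAD
Fragment 7: offset=11 data="KBMIu" -> buffer=FkxYRUrLeoEKBMIuiAD

Answer: FkxYRUrLeoEKBMIuiAD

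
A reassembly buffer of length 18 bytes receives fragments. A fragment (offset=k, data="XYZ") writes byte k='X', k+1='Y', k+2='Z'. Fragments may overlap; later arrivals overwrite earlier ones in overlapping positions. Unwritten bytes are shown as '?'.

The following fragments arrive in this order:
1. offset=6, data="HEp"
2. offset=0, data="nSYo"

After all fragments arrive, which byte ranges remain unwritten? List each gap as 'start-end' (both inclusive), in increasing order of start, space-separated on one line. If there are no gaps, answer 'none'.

Fragment 1: offset=6 len=3
Fragment 2: offset=0 len=4
Gaps: 4-5 9-17

Answer: 4-5 9-17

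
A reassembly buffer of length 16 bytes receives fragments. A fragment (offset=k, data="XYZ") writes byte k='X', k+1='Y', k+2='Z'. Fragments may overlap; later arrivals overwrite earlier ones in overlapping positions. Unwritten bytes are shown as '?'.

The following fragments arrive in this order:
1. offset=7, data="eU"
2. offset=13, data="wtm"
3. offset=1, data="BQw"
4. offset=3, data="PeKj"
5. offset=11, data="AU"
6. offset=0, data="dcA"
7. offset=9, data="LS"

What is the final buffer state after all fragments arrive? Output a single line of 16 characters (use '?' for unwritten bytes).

Answer: dcAPeKjeULSAUwtm

Derivation:
Fragment 1: offset=7 data="eU" -> buffer=???????eU???????
Fragment 2: offset=13 data="wtm" -> buffer=???????eU????wtm
Fragment 3: offset=1 data="BQw" -> buffer=?BQw???eU????wtm
Fragment 4: offset=3 data="PeKj" -> buffer=?BQPeKjeU????wtm
Fragment 5: offset=11 data="AU" -> buffer=?BQPeKjeU??AUwtm
Fragment 6: offset=0 data="dcA" -> buffer=dcAPeKjeU??AUwtm
Fragment 7: offset=9 data="LS" -> buffer=dcAPeKjeULSAUwtm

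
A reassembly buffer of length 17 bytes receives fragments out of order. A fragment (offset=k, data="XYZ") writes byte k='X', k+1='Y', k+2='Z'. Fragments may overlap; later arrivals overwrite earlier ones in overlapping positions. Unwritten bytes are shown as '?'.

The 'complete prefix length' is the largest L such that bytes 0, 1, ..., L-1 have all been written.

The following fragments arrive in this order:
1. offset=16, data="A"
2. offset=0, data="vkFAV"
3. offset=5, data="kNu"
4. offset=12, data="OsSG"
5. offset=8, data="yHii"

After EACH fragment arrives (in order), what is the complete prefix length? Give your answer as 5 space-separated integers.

Answer: 0 5 8 8 17

Derivation:
Fragment 1: offset=16 data="A" -> buffer=????????????????A -> prefix_len=0
Fragment 2: offset=0 data="vkFAV" -> buffer=vkFAV???????????A -> prefix_len=5
Fragment 3: offset=5 data="kNu" -> buffer=vkFAVkNu????????A -> prefix_len=8
Fragment 4: offset=12 data="OsSG" -> buffer=vkFAVkNu????OsSGA -> prefix_len=8
Fragment 5: offset=8 data="yHii" -> buffer=vkFAVkNuyHiiOsSGA -> prefix_len=17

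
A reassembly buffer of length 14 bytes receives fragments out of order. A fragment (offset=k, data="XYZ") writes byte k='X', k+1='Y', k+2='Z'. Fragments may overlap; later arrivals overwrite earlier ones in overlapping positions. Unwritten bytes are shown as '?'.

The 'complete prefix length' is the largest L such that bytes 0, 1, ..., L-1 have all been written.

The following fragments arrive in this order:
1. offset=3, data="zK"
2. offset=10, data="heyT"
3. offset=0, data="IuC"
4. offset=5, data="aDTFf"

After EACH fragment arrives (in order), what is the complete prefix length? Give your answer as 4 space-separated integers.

Answer: 0 0 5 14

Derivation:
Fragment 1: offset=3 data="zK" -> buffer=???zK????????? -> prefix_len=0
Fragment 2: offset=10 data="heyT" -> buffer=???zK?????heyT -> prefix_len=0
Fragment 3: offset=0 data="IuC" -> buffer=IuCzK?????heyT -> prefix_len=5
Fragment 4: offset=5 data="aDTFf" -> buffer=IuCzKaDTFfheyT -> prefix_len=14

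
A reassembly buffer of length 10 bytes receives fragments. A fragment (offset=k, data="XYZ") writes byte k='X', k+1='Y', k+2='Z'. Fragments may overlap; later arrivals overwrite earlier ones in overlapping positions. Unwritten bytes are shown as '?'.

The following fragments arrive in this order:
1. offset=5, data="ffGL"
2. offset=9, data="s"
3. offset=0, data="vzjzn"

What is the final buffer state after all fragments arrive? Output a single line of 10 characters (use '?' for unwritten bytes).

Fragment 1: offset=5 data="ffGL" -> buffer=?????ffGL?
Fragment 2: offset=9 data="s" -> buffer=?????ffGLs
Fragment 3: offset=0 data="vzjzn" -> buffer=vzjznffGLs

Answer: vzjznffGLs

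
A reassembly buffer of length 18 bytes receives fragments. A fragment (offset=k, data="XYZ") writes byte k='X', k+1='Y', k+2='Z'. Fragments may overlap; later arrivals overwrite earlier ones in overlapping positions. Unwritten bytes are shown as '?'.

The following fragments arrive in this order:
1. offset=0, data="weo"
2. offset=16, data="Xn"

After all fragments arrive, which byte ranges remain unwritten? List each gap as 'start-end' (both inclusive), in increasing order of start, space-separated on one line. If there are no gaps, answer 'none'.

Answer: 3-15

Derivation:
Fragment 1: offset=0 len=3
Fragment 2: offset=16 len=2
Gaps: 3-15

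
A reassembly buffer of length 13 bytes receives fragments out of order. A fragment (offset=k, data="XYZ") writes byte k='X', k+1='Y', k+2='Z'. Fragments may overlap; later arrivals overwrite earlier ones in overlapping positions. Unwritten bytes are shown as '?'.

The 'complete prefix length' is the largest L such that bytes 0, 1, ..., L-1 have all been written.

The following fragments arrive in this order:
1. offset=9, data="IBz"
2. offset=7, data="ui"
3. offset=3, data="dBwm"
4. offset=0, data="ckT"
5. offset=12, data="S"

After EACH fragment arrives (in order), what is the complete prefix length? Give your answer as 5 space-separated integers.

Answer: 0 0 0 12 13

Derivation:
Fragment 1: offset=9 data="IBz" -> buffer=?????????IBz? -> prefix_len=0
Fragment 2: offset=7 data="ui" -> buffer=???????uiIBz? -> prefix_len=0
Fragment 3: offset=3 data="dBwm" -> buffer=???dBwmuiIBz? -> prefix_len=0
Fragment 4: offset=0 data="ckT" -> buffer=ckTdBwmuiIBz? -> prefix_len=12
Fragment 5: offset=12 data="S" -> buffer=ckTdBwmuiIBzS -> prefix_len=13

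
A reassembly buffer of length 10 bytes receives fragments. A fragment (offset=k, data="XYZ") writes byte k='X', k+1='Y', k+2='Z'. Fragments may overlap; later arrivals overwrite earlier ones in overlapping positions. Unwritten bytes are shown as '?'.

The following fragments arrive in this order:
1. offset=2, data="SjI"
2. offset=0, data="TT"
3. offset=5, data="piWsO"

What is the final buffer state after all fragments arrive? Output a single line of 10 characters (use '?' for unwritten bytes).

Fragment 1: offset=2 data="SjI" -> buffer=??SjI?????
Fragment 2: offset=0 data="TT" -> buffer=TTSjI?????
Fragment 3: offset=5 data="piWsO" -> buffer=TTSjIpiWsO

Answer: TTSjIpiWsO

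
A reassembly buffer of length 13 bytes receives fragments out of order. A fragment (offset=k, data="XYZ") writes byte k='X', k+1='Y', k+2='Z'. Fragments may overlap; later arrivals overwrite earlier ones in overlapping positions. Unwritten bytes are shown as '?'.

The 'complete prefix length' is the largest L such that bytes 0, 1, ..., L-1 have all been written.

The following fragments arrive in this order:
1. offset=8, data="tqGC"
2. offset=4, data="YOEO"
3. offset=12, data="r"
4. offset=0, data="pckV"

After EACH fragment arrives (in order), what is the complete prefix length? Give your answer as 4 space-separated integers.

Answer: 0 0 0 13

Derivation:
Fragment 1: offset=8 data="tqGC" -> buffer=????????tqGC? -> prefix_len=0
Fragment 2: offset=4 data="YOEO" -> buffer=????YOEOtqGC? -> prefix_len=0
Fragment 3: offset=12 data="r" -> buffer=????YOEOtqGCr -> prefix_len=0
Fragment 4: offset=0 data="pckV" -> buffer=pckVYOEOtqGCr -> prefix_len=13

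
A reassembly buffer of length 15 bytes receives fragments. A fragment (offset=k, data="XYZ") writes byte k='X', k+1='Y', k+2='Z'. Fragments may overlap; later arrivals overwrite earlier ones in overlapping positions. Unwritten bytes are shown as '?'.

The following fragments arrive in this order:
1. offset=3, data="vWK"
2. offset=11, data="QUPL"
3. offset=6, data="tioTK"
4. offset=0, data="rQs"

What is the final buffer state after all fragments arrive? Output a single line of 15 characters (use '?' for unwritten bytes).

Fragment 1: offset=3 data="vWK" -> buffer=???vWK?????????
Fragment 2: offset=11 data="QUPL" -> buffer=???vWK?????QUPL
Fragment 3: offset=6 data="tioTK" -> buffer=???vWKtioTKQUPL
Fragment 4: offset=0 data="rQs" -> buffer=rQsvWKtioTKQUPL

Answer: rQsvWKtioTKQUPL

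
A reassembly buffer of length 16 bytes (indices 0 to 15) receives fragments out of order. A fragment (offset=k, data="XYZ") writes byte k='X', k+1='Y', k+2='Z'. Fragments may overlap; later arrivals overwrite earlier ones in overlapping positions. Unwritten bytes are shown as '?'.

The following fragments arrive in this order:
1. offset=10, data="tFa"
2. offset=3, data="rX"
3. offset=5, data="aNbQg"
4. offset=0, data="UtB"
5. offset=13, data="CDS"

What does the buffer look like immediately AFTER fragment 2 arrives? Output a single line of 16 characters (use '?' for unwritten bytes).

Answer: ???rX?????tFa???

Derivation:
Fragment 1: offset=10 data="tFa" -> buffer=??????????tFa???
Fragment 2: offset=3 data="rX" -> buffer=???rX?????tFa???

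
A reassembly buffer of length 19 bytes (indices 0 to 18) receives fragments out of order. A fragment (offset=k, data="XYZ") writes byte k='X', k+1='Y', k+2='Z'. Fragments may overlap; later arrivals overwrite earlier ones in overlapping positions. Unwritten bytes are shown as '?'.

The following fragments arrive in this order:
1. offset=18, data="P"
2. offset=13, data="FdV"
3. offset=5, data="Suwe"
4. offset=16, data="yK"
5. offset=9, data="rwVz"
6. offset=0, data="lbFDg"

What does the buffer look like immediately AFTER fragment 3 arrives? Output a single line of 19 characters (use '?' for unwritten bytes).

Fragment 1: offset=18 data="P" -> buffer=??????????????????P
Fragment 2: offset=13 data="FdV" -> buffer=?????????????FdV??P
Fragment 3: offset=5 data="Suwe" -> buffer=?????Suwe????FdV??P

Answer: ?????Suwe????FdV??P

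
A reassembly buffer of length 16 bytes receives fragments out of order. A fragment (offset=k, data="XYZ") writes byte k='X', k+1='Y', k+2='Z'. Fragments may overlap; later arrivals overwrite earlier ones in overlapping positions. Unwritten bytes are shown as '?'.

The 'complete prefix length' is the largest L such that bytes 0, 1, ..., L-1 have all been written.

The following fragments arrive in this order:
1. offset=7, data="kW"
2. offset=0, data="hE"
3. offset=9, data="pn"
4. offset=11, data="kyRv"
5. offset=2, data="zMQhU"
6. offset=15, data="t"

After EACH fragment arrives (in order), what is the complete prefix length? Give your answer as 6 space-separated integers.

Answer: 0 2 2 2 15 16

Derivation:
Fragment 1: offset=7 data="kW" -> buffer=???????kW??????? -> prefix_len=0
Fragment 2: offset=0 data="hE" -> buffer=hE?????kW??????? -> prefix_len=2
Fragment 3: offset=9 data="pn" -> buffer=hE?????kWpn????? -> prefix_len=2
Fragment 4: offset=11 data="kyRv" -> buffer=hE?????kWpnkyRv? -> prefix_len=2
Fragment 5: offset=2 data="zMQhU" -> buffer=hEzMQhUkWpnkyRv? -> prefix_len=15
Fragment 6: offset=15 data="t" -> buffer=hEzMQhUkWpnkyRvt -> prefix_len=16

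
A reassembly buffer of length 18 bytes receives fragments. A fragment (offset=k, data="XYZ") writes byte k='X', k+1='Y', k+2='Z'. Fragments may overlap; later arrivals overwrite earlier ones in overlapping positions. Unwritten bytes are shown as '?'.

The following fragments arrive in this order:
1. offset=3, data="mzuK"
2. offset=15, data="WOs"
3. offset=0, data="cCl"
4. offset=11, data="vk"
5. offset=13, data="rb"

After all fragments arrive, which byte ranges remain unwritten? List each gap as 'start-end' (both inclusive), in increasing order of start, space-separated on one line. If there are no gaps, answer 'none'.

Answer: 7-10

Derivation:
Fragment 1: offset=3 len=4
Fragment 2: offset=15 len=3
Fragment 3: offset=0 len=3
Fragment 4: offset=11 len=2
Fragment 5: offset=13 len=2
Gaps: 7-10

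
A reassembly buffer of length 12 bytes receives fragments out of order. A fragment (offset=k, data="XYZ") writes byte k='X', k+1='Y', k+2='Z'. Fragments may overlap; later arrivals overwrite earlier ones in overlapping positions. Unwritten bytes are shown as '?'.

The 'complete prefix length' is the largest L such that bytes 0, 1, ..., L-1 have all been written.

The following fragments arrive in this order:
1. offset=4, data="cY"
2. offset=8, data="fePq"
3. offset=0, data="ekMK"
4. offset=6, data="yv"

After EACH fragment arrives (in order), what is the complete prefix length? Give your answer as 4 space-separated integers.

Answer: 0 0 6 12

Derivation:
Fragment 1: offset=4 data="cY" -> buffer=????cY?????? -> prefix_len=0
Fragment 2: offset=8 data="fePq" -> buffer=????cY??fePq -> prefix_len=0
Fragment 3: offset=0 data="ekMK" -> buffer=ekMKcY??fePq -> prefix_len=6
Fragment 4: offset=6 data="yv" -> buffer=ekMKcYyvfePq -> prefix_len=12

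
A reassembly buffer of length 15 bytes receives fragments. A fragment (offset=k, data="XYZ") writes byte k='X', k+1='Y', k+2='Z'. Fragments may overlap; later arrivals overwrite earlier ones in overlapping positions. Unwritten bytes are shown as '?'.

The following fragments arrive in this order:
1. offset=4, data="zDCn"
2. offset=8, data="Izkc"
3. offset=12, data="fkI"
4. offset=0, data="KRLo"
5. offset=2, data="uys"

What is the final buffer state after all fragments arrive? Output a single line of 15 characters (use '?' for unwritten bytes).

Fragment 1: offset=4 data="zDCn" -> buffer=????zDCn???????
Fragment 2: offset=8 data="Izkc" -> buffer=????zDCnIzkc???
Fragment 3: offset=12 data="fkI" -> buffer=????zDCnIzkcfkI
Fragment 4: offset=0 data="KRLo" -> buffer=KRLozDCnIzkcfkI
Fragment 5: offset=2 data="uys" -> buffer=KRuysDCnIzkcfkI

Answer: KRuysDCnIzkcfkI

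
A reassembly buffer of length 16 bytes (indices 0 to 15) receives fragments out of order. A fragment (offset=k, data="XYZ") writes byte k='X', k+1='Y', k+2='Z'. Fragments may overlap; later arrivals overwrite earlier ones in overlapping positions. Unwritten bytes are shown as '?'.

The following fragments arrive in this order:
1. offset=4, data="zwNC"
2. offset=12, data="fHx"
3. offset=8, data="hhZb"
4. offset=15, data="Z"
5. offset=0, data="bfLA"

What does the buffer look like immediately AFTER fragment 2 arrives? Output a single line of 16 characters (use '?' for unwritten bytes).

Fragment 1: offset=4 data="zwNC" -> buffer=????zwNC????????
Fragment 2: offset=12 data="fHx" -> buffer=????zwNC????fHx?

Answer: ????zwNC????fHx?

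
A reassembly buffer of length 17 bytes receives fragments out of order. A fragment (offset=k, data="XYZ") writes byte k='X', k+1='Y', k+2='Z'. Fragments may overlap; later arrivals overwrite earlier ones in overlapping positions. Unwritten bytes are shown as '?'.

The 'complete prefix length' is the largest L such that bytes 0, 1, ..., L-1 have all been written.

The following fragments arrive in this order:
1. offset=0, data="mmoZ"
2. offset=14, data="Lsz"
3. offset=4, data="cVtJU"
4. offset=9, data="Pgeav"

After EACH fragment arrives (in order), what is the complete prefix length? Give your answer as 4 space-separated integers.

Answer: 4 4 9 17

Derivation:
Fragment 1: offset=0 data="mmoZ" -> buffer=mmoZ????????????? -> prefix_len=4
Fragment 2: offset=14 data="Lsz" -> buffer=mmoZ??????????Lsz -> prefix_len=4
Fragment 3: offset=4 data="cVtJU" -> buffer=mmoZcVtJU?????Lsz -> prefix_len=9
Fragment 4: offset=9 data="Pgeav" -> buffer=mmoZcVtJUPgeavLsz -> prefix_len=17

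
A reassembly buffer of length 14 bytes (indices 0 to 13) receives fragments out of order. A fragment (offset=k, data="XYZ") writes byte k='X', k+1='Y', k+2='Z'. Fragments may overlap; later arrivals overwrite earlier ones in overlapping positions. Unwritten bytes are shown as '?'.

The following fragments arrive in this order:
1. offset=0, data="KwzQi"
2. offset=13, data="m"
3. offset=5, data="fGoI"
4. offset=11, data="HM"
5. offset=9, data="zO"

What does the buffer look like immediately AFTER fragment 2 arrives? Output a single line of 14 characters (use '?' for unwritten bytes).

Answer: KwzQi????????m

Derivation:
Fragment 1: offset=0 data="KwzQi" -> buffer=KwzQi?????????
Fragment 2: offset=13 data="m" -> buffer=KwzQi????????m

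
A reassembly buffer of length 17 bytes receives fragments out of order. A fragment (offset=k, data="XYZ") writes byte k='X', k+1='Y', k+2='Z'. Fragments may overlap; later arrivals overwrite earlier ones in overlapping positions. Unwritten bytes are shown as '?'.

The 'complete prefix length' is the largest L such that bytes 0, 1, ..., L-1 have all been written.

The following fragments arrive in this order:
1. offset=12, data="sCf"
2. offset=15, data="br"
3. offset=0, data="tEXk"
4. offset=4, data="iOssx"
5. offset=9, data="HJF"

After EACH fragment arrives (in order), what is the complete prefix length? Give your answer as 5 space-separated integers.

Answer: 0 0 4 9 17

Derivation:
Fragment 1: offset=12 data="sCf" -> buffer=????????????sCf?? -> prefix_len=0
Fragment 2: offset=15 data="br" -> buffer=????????????sCfbr -> prefix_len=0
Fragment 3: offset=0 data="tEXk" -> buffer=tEXk????????sCfbr -> prefix_len=4
Fragment 4: offset=4 data="iOssx" -> buffer=tEXkiOssx???sCfbr -> prefix_len=9
Fragment 5: offset=9 data="HJF" -> buffer=tEXkiOssxHJFsCfbr -> prefix_len=17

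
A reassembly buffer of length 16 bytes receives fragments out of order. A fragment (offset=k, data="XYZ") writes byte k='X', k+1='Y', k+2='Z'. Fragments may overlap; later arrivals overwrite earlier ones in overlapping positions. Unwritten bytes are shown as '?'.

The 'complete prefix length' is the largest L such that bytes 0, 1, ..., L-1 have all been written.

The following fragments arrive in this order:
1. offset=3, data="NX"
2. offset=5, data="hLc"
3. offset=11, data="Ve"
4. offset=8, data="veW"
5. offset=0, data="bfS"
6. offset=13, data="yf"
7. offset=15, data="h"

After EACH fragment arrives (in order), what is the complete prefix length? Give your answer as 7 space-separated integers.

Answer: 0 0 0 0 13 15 16

Derivation:
Fragment 1: offset=3 data="NX" -> buffer=???NX??????????? -> prefix_len=0
Fragment 2: offset=5 data="hLc" -> buffer=???NXhLc???????? -> prefix_len=0
Fragment 3: offset=11 data="Ve" -> buffer=???NXhLc???Ve??? -> prefix_len=0
Fragment 4: offset=8 data="veW" -> buffer=???NXhLcveWVe??? -> prefix_len=0
Fragment 5: offset=0 data="bfS" -> buffer=bfSNXhLcveWVe??? -> prefix_len=13
Fragment 6: offset=13 data="yf" -> buffer=bfSNXhLcveWVeyf? -> prefix_len=15
Fragment 7: offset=15 data="h" -> buffer=bfSNXhLcveWVeyfh -> prefix_len=16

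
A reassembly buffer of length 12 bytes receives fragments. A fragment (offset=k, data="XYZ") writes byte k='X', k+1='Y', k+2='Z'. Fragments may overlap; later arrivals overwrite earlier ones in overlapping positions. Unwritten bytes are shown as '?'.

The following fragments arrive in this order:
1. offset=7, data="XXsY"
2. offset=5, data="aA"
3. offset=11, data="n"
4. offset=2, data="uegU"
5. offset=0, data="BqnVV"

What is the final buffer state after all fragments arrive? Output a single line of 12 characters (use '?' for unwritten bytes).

Answer: BqnVVUAXXsYn

Derivation:
Fragment 1: offset=7 data="XXsY" -> buffer=???????XXsY?
Fragment 2: offset=5 data="aA" -> buffer=?????aAXXsY?
Fragment 3: offset=11 data="n" -> buffer=?????aAXXsYn
Fragment 4: offset=2 data="uegU" -> buffer=??uegUAXXsYn
Fragment 5: offset=0 data="BqnVV" -> buffer=BqnVVUAXXsYn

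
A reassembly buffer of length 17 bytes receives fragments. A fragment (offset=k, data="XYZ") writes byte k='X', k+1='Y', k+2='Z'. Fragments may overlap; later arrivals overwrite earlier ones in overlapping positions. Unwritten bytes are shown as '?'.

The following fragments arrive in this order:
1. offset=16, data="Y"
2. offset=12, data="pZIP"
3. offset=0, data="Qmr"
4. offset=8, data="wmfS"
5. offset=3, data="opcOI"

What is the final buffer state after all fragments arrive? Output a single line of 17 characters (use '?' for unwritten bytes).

Answer: QmropcOIwmfSpZIPY

Derivation:
Fragment 1: offset=16 data="Y" -> buffer=????????????????Y
Fragment 2: offset=12 data="pZIP" -> buffer=????????????pZIPY
Fragment 3: offset=0 data="Qmr" -> buffer=Qmr?????????pZIPY
Fragment 4: offset=8 data="wmfS" -> buffer=Qmr?????wmfSpZIPY
Fragment 5: offset=3 data="opcOI" -> buffer=QmropcOIwmfSpZIPY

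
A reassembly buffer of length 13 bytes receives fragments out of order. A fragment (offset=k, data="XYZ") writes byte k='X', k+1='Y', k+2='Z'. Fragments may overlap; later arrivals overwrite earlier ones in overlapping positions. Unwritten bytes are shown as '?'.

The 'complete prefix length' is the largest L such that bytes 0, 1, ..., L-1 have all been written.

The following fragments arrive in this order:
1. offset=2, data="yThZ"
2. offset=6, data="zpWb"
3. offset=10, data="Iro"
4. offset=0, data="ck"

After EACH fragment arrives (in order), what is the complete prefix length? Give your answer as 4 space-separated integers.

Answer: 0 0 0 13

Derivation:
Fragment 1: offset=2 data="yThZ" -> buffer=??yThZ??????? -> prefix_len=0
Fragment 2: offset=6 data="zpWb" -> buffer=??yThZzpWb??? -> prefix_len=0
Fragment 3: offset=10 data="Iro" -> buffer=??yThZzpWbIro -> prefix_len=0
Fragment 4: offset=0 data="ck" -> buffer=ckyThZzpWbIro -> prefix_len=13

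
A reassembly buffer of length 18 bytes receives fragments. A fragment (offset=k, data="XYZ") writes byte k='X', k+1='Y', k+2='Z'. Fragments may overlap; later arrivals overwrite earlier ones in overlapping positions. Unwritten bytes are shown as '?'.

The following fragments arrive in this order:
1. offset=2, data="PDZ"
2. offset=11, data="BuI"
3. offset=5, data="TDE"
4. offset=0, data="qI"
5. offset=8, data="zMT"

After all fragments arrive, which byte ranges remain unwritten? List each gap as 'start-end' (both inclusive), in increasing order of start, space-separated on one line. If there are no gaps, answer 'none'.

Fragment 1: offset=2 len=3
Fragment 2: offset=11 len=3
Fragment 3: offset=5 len=3
Fragment 4: offset=0 len=2
Fragment 5: offset=8 len=3
Gaps: 14-17

Answer: 14-17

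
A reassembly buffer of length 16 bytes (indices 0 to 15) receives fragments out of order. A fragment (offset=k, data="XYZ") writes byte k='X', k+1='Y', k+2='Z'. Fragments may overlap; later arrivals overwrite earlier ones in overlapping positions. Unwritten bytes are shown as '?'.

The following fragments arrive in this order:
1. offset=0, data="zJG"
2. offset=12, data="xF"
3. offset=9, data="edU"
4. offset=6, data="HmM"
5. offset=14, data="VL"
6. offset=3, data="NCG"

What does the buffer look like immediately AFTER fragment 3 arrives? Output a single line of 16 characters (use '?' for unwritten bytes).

Fragment 1: offset=0 data="zJG" -> buffer=zJG?????????????
Fragment 2: offset=12 data="xF" -> buffer=zJG?????????xF??
Fragment 3: offset=9 data="edU" -> buffer=zJG??????edUxF??

Answer: zJG??????edUxF??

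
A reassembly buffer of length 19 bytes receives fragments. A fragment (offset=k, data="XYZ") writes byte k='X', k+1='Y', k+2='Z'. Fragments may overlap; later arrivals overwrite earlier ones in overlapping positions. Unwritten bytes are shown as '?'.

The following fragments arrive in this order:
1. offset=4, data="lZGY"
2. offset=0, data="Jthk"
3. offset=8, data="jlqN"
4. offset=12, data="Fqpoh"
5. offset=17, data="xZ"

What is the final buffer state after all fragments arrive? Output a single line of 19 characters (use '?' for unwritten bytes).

Answer: JthklZGYjlqNFqpohxZ

Derivation:
Fragment 1: offset=4 data="lZGY" -> buffer=????lZGY???????????
Fragment 2: offset=0 data="Jthk" -> buffer=JthklZGY???????????
Fragment 3: offset=8 data="jlqN" -> buffer=JthklZGYjlqN???????
Fragment 4: offset=12 data="Fqpoh" -> buffer=JthklZGYjlqNFqpoh??
Fragment 5: offset=17 data="xZ" -> buffer=JthklZGYjlqNFqpohxZ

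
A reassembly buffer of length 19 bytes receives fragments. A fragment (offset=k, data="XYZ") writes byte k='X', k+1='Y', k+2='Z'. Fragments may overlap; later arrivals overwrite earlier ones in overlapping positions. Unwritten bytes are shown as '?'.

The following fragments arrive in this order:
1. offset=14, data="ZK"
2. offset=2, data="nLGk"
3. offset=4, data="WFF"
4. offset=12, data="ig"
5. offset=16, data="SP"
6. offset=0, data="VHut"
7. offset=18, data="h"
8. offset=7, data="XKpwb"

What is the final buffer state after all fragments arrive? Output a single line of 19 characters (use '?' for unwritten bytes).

Answer: VHutWFFXKpwbigZKSPh

Derivation:
Fragment 1: offset=14 data="ZK" -> buffer=??????????????ZK???
Fragment 2: offset=2 data="nLGk" -> buffer=??nLGk????????ZK???
Fragment 3: offset=4 data="WFF" -> buffer=??nLWFF???????ZK???
Fragment 4: offset=12 data="ig" -> buffer=??nLWFF?????igZK???
Fragment 5: offset=16 data="SP" -> buffer=??nLWFF?????igZKSP?
Fragment 6: offset=0 data="VHut" -> buffer=VHutWFF?????igZKSP?
Fragment 7: offset=18 data="h" -> buffer=VHutWFF?????igZKSPh
Fragment 8: offset=7 data="XKpwb" -> buffer=VHutWFFXKpwbigZKSPh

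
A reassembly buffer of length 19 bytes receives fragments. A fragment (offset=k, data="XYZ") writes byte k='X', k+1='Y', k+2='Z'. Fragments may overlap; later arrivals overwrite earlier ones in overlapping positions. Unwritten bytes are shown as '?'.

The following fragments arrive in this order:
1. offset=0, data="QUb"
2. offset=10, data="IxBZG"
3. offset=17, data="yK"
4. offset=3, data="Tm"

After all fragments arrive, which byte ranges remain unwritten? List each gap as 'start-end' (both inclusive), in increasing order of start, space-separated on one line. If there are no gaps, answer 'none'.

Fragment 1: offset=0 len=3
Fragment 2: offset=10 len=5
Fragment 3: offset=17 len=2
Fragment 4: offset=3 len=2
Gaps: 5-9 15-16

Answer: 5-9 15-16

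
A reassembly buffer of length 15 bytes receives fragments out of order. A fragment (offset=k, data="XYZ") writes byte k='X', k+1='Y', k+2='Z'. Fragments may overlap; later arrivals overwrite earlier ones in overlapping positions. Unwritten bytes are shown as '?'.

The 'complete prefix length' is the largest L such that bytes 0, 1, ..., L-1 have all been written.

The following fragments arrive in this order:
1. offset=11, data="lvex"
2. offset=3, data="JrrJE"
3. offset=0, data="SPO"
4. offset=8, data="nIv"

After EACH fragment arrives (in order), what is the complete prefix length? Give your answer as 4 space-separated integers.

Answer: 0 0 8 15

Derivation:
Fragment 1: offset=11 data="lvex" -> buffer=???????????lvex -> prefix_len=0
Fragment 2: offset=3 data="JrrJE" -> buffer=???JrrJE???lvex -> prefix_len=0
Fragment 3: offset=0 data="SPO" -> buffer=SPOJrrJE???lvex -> prefix_len=8
Fragment 4: offset=8 data="nIv" -> buffer=SPOJrrJEnIvlvex -> prefix_len=15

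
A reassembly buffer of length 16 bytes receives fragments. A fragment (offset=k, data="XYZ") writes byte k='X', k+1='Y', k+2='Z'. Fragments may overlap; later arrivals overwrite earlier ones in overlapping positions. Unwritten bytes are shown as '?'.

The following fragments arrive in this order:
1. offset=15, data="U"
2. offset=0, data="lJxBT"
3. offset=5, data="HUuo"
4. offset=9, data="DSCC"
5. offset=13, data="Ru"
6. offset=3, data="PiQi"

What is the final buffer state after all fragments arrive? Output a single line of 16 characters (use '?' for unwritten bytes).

Answer: lJxPiQiuoDSCCRuU

Derivation:
Fragment 1: offset=15 data="U" -> buffer=???????????????U
Fragment 2: offset=0 data="lJxBT" -> buffer=lJxBT??????????U
Fragment 3: offset=5 data="HUuo" -> buffer=lJxBTHUuo??????U
Fragment 4: offset=9 data="DSCC" -> buffer=lJxBTHUuoDSCC??U
Fragment 5: offset=13 data="Ru" -> buffer=lJxBTHUuoDSCCRuU
Fragment 6: offset=3 data="PiQi" -> buffer=lJxPiQiuoDSCCRuU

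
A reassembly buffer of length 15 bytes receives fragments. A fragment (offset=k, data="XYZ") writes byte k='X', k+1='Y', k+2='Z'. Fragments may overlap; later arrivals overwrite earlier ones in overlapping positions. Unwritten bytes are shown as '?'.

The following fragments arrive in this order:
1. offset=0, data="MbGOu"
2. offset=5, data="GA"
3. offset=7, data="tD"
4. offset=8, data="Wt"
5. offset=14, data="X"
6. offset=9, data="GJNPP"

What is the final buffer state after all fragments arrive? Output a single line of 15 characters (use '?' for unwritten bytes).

Answer: MbGOuGAtWGJNPPX

Derivation:
Fragment 1: offset=0 data="MbGOu" -> buffer=MbGOu??????????
Fragment 2: offset=5 data="GA" -> buffer=MbGOuGA????????
Fragment 3: offset=7 data="tD" -> buffer=MbGOuGAtD??????
Fragment 4: offset=8 data="Wt" -> buffer=MbGOuGAtWt?????
Fragment 5: offset=14 data="X" -> buffer=MbGOuGAtWt????X
Fragment 6: offset=9 data="GJNPP" -> buffer=MbGOuGAtWGJNPPX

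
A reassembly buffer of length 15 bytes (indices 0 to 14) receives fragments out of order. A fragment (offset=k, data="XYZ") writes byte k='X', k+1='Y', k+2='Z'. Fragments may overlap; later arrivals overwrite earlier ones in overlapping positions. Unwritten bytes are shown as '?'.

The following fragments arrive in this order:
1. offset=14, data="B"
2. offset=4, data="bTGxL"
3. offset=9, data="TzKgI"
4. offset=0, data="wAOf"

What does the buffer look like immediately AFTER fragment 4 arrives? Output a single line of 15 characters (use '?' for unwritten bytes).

Answer: wAOfbTGxLTzKgIB

Derivation:
Fragment 1: offset=14 data="B" -> buffer=??????????????B
Fragment 2: offset=4 data="bTGxL" -> buffer=????bTGxL?????B
Fragment 3: offset=9 data="TzKgI" -> buffer=????bTGxLTzKgIB
Fragment 4: offset=0 data="wAOf" -> buffer=wAOfbTGxLTzKgIB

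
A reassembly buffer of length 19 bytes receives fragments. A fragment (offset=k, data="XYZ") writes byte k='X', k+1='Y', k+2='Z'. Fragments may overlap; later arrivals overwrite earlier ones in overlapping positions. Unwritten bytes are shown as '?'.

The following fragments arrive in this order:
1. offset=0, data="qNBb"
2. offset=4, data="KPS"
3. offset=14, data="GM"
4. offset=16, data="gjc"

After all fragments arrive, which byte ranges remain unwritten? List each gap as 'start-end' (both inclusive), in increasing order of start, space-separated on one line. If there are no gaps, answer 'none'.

Answer: 7-13

Derivation:
Fragment 1: offset=0 len=4
Fragment 2: offset=4 len=3
Fragment 3: offset=14 len=2
Fragment 4: offset=16 len=3
Gaps: 7-13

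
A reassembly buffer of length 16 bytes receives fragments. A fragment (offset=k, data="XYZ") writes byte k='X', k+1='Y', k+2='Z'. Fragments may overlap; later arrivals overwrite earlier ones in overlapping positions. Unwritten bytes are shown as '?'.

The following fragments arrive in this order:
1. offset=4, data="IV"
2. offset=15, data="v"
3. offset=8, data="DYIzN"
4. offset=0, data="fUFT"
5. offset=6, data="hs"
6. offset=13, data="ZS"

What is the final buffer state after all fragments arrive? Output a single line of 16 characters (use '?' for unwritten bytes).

Fragment 1: offset=4 data="IV" -> buffer=????IV??????????
Fragment 2: offset=15 data="v" -> buffer=????IV?????????v
Fragment 3: offset=8 data="DYIzN" -> buffer=????IV??DYIzN??v
Fragment 4: offset=0 data="fUFT" -> buffer=fUFTIV??DYIzN??v
Fragment 5: offset=6 data="hs" -> buffer=fUFTIVhsDYIzN??v
Fragment 6: offset=13 data="ZS" -> buffer=fUFTIVhsDYIzNZSv

Answer: fUFTIVhsDYIzNZSv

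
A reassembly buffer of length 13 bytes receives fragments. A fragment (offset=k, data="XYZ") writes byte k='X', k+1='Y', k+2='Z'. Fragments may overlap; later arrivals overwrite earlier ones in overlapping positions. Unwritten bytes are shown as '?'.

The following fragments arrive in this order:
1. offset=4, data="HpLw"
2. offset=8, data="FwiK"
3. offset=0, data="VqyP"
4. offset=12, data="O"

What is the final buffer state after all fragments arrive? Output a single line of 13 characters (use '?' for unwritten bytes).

Answer: VqyPHpLwFwiKO

Derivation:
Fragment 1: offset=4 data="HpLw" -> buffer=????HpLw?????
Fragment 2: offset=8 data="FwiK" -> buffer=????HpLwFwiK?
Fragment 3: offset=0 data="VqyP" -> buffer=VqyPHpLwFwiK?
Fragment 4: offset=12 data="O" -> buffer=VqyPHpLwFwiKO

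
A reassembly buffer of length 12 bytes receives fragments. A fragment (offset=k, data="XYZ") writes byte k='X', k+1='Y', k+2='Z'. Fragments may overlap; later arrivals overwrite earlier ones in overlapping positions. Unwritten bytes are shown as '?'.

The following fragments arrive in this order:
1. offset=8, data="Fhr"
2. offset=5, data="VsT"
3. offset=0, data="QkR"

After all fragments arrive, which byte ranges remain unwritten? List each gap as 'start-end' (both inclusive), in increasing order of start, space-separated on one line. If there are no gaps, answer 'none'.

Fragment 1: offset=8 len=3
Fragment 2: offset=5 len=3
Fragment 3: offset=0 len=3
Gaps: 3-4 11-11

Answer: 3-4 11-11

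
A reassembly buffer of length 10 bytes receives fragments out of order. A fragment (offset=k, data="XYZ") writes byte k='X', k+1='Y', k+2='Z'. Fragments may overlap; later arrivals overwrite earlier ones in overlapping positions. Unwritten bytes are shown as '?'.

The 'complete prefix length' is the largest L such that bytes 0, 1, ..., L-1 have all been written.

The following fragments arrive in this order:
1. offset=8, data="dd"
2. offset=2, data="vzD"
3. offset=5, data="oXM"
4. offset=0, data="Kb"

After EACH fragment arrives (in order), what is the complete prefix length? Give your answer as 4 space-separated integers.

Answer: 0 0 0 10

Derivation:
Fragment 1: offset=8 data="dd" -> buffer=????????dd -> prefix_len=0
Fragment 2: offset=2 data="vzD" -> buffer=??vzD???dd -> prefix_len=0
Fragment 3: offset=5 data="oXM" -> buffer=??vzDoXMdd -> prefix_len=0
Fragment 4: offset=0 data="Kb" -> buffer=KbvzDoXMdd -> prefix_len=10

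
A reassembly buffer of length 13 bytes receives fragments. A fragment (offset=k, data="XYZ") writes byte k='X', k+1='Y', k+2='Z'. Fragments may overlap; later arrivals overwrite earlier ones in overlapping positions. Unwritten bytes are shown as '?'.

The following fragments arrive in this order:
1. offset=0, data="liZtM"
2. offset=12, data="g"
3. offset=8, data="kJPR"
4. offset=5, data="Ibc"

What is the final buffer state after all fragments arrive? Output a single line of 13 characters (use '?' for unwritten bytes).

Fragment 1: offset=0 data="liZtM" -> buffer=liZtM????????
Fragment 2: offset=12 data="g" -> buffer=liZtM???????g
Fragment 3: offset=8 data="kJPR" -> buffer=liZtM???kJPRg
Fragment 4: offset=5 data="Ibc" -> buffer=liZtMIbckJPRg

Answer: liZtMIbckJPRg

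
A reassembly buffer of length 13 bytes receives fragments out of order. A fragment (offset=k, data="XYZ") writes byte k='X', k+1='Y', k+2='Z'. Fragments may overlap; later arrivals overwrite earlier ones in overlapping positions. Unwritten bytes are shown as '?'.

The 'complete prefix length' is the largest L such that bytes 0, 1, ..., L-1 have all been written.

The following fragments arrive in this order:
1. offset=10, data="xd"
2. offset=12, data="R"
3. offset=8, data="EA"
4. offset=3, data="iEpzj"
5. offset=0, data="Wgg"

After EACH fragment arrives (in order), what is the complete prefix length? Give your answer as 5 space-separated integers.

Answer: 0 0 0 0 13

Derivation:
Fragment 1: offset=10 data="xd" -> buffer=??????????xd? -> prefix_len=0
Fragment 2: offset=12 data="R" -> buffer=??????????xdR -> prefix_len=0
Fragment 3: offset=8 data="EA" -> buffer=????????EAxdR -> prefix_len=0
Fragment 4: offset=3 data="iEpzj" -> buffer=???iEpzjEAxdR -> prefix_len=0
Fragment 5: offset=0 data="Wgg" -> buffer=WggiEpzjEAxdR -> prefix_len=13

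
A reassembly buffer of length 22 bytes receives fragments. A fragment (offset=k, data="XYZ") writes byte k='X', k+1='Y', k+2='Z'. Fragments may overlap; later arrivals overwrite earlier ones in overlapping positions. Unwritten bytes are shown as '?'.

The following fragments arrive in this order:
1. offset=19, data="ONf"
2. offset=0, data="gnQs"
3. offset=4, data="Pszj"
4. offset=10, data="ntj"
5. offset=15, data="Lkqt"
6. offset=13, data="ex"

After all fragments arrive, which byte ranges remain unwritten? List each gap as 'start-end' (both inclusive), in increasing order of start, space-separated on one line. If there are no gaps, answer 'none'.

Answer: 8-9

Derivation:
Fragment 1: offset=19 len=3
Fragment 2: offset=0 len=4
Fragment 3: offset=4 len=4
Fragment 4: offset=10 len=3
Fragment 5: offset=15 len=4
Fragment 6: offset=13 len=2
Gaps: 8-9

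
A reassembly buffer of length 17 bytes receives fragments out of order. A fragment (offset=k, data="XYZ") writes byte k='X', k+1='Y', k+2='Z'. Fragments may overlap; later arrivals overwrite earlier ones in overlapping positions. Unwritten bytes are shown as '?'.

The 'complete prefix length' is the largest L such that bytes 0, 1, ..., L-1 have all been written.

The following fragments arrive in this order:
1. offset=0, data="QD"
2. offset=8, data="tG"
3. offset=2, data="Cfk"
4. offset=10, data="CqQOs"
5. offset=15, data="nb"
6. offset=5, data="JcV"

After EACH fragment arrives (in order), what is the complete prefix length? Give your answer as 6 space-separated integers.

Fragment 1: offset=0 data="QD" -> buffer=QD??????????????? -> prefix_len=2
Fragment 2: offset=8 data="tG" -> buffer=QD??????tG??????? -> prefix_len=2
Fragment 3: offset=2 data="Cfk" -> buffer=QDCfk???tG??????? -> prefix_len=5
Fragment 4: offset=10 data="CqQOs" -> buffer=QDCfk???tGCqQOs?? -> prefix_len=5
Fragment 5: offset=15 data="nb" -> buffer=QDCfk???tGCqQOsnb -> prefix_len=5
Fragment 6: offset=5 data="JcV" -> buffer=QDCfkJcVtGCqQOsnb -> prefix_len=17

Answer: 2 2 5 5 5 17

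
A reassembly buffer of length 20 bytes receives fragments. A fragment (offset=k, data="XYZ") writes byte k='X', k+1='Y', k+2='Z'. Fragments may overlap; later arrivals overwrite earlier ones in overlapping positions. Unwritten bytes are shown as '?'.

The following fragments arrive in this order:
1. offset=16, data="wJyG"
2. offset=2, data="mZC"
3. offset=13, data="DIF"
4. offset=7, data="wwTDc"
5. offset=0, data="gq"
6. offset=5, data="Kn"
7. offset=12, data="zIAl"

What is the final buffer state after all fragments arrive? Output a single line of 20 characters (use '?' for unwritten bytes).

Answer: gqmZCKnwwTDczIAlwJyG

Derivation:
Fragment 1: offset=16 data="wJyG" -> buffer=????????????????wJyG
Fragment 2: offset=2 data="mZC" -> buffer=??mZC???????????wJyG
Fragment 3: offset=13 data="DIF" -> buffer=??mZC????????DIFwJyG
Fragment 4: offset=7 data="wwTDc" -> buffer=??mZC??wwTDc?DIFwJyG
Fragment 5: offset=0 data="gq" -> buffer=gqmZC??wwTDc?DIFwJyG
Fragment 6: offset=5 data="Kn" -> buffer=gqmZCKnwwTDc?DIFwJyG
Fragment 7: offset=12 data="zIAl" -> buffer=gqmZCKnwwTDczIAlwJyG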